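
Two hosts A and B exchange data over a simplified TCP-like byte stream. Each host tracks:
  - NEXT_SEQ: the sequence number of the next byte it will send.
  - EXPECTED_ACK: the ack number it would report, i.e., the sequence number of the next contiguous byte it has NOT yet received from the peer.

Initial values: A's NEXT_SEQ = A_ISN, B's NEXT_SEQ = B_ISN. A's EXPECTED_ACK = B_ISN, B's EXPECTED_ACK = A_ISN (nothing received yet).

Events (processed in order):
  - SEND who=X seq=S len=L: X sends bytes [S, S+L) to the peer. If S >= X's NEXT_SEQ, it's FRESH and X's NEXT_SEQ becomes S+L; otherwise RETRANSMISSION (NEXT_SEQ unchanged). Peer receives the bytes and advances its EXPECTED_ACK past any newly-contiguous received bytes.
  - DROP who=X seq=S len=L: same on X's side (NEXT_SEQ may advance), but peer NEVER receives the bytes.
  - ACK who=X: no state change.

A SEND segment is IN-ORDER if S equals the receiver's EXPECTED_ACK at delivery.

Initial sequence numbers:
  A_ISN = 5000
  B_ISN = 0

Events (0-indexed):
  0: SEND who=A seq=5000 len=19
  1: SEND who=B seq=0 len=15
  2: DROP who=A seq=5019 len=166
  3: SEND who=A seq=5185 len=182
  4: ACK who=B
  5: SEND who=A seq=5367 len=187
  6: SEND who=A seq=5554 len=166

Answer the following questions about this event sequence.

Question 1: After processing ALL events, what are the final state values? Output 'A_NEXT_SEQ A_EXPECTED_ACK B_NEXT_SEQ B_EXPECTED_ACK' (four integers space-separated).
After event 0: A_seq=5019 A_ack=0 B_seq=0 B_ack=5019
After event 1: A_seq=5019 A_ack=15 B_seq=15 B_ack=5019
After event 2: A_seq=5185 A_ack=15 B_seq=15 B_ack=5019
After event 3: A_seq=5367 A_ack=15 B_seq=15 B_ack=5019
After event 4: A_seq=5367 A_ack=15 B_seq=15 B_ack=5019
After event 5: A_seq=5554 A_ack=15 B_seq=15 B_ack=5019
After event 6: A_seq=5720 A_ack=15 B_seq=15 B_ack=5019

Answer: 5720 15 15 5019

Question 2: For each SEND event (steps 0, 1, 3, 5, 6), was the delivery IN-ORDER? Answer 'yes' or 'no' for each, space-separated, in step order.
Answer: yes yes no no no

Derivation:
Step 0: SEND seq=5000 -> in-order
Step 1: SEND seq=0 -> in-order
Step 3: SEND seq=5185 -> out-of-order
Step 5: SEND seq=5367 -> out-of-order
Step 6: SEND seq=5554 -> out-of-order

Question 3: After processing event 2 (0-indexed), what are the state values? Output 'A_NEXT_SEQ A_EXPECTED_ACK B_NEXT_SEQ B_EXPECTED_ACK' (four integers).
After event 0: A_seq=5019 A_ack=0 B_seq=0 B_ack=5019
After event 1: A_seq=5019 A_ack=15 B_seq=15 B_ack=5019
After event 2: A_seq=5185 A_ack=15 B_seq=15 B_ack=5019

5185 15 15 5019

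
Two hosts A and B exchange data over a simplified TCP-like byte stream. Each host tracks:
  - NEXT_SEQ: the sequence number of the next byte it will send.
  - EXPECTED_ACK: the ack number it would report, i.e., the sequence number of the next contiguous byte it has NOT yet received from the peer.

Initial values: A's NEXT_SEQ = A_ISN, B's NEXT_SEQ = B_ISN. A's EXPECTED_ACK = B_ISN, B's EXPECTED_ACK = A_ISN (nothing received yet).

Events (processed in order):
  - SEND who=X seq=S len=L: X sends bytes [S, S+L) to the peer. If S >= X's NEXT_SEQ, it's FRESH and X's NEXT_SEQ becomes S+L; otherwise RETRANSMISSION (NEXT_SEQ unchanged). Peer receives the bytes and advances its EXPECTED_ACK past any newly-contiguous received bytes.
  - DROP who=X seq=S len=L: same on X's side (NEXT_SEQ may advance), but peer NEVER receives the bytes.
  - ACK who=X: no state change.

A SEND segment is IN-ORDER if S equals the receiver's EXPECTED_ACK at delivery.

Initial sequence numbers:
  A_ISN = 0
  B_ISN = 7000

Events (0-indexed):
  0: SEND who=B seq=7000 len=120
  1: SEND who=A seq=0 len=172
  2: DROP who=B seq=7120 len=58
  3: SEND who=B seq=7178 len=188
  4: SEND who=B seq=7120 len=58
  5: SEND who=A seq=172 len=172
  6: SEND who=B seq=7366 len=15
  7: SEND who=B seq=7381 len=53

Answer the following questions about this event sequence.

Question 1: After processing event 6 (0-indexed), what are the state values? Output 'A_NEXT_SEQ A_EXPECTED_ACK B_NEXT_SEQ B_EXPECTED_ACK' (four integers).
After event 0: A_seq=0 A_ack=7120 B_seq=7120 B_ack=0
After event 1: A_seq=172 A_ack=7120 B_seq=7120 B_ack=172
After event 2: A_seq=172 A_ack=7120 B_seq=7178 B_ack=172
After event 3: A_seq=172 A_ack=7120 B_seq=7366 B_ack=172
After event 4: A_seq=172 A_ack=7366 B_seq=7366 B_ack=172
After event 5: A_seq=344 A_ack=7366 B_seq=7366 B_ack=344
After event 6: A_seq=344 A_ack=7381 B_seq=7381 B_ack=344

344 7381 7381 344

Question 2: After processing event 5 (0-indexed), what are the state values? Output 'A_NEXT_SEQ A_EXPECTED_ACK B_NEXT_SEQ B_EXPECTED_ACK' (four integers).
After event 0: A_seq=0 A_ack=7120 B_seq=7120 B_ack=0
After event 1: A_seq=172 A_ack=7120 B_seq=7120 B_ack=172
After event 2: A_seq=172 A_ack=7120 B_seq=7178 B_ack=172
After event 3: A_seq=172 A_ack=7120 B_seq=7366 B_ack=172
After event 4: A_seq=172 A_ack=7366 B_seq=7366 B_ack=172
After event 5: A_seq=344 A_ack=7366 B_seq=7366 B_ack=344

344 7366 7366 344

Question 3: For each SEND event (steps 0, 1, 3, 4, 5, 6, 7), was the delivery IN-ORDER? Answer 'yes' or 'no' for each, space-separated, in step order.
Step 0: SEND seq=7000 -> in-order
Step 1: SEND seq=0 -> in-order
Step 3: SEND seq=7178 -> out-of-order
Step 4: SEND seq=7120 -> in-order
Step 5: SEND seq=172 -> in-order
Step 6: SEND seq=7366 -> in-order
Step 7: SEND seq=7381 -> in-order

Answer: yes yes no yes yes yes yes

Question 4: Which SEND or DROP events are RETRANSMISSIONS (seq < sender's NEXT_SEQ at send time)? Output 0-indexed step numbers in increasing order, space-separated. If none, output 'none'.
Step 0: SEND seq=7000 -> fresh
Step 1: SEND seq=0 -> fresh
Step 2: DROP seq=7120 -> fresh
Step 3: SEND seq=7178 -> fresh
Step 4: SEND seq=7120 -> retransmit
Step 5: SEND seq=172 -> fresh
Step 6: SEND seq=7366 -> fresh
Step 7: SEND seq=7381 -> fresh

Answer: 4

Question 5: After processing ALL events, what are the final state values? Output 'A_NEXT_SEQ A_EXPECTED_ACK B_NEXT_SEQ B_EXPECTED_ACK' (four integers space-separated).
Answer: 344 7434 7434 344

Derivation:
After event 0: A_seq=0 A_ack=7120 B_seq=7120 B_ack=0
After event 1: A_seq=172 A_ack=7120 B_seq=7120 B_ack=172
After event 2: A_seq=172 A_ack=7120 B_seq=7178 B_ack=172
After event 3: A_seq=172 A_ack=7120 B_seq=7366 B_ack=172
After event 4: A_seq=172 A_ack=7366 B_seq=7366 B_ack=172
After event 5: A_seq=344 A_ack=7366 B_seq=7366 B_ack=344
After event 6: A_seq=344 A_ack=7381 B_seq=7381 B_ack=344
After event 7: A_seq=344 A_ack=7434 B_seq=7434 B_ack=344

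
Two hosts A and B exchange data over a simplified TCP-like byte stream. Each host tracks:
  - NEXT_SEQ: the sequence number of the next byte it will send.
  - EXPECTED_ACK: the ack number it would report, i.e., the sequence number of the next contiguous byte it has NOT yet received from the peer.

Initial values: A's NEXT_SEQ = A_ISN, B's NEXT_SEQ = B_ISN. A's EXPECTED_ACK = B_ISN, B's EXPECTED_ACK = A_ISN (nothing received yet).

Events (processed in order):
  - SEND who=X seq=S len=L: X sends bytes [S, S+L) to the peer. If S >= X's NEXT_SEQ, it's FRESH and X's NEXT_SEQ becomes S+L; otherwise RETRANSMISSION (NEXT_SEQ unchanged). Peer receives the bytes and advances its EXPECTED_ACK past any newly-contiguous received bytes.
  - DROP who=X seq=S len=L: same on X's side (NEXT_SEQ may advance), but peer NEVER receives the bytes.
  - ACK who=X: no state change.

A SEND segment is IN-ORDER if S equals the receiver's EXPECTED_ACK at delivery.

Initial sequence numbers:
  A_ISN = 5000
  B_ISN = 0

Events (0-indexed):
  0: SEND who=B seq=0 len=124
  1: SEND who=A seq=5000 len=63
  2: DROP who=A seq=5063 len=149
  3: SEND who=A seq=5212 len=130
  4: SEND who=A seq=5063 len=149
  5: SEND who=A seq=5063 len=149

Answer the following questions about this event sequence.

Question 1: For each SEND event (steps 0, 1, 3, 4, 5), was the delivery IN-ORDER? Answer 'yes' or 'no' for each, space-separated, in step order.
Answer: yes yes no yes no

Derivation:
Step 0: SEND seq=0 -> in-order
Step 1: SEND seq=5000 -> in-order
Step 3: SEND seq=5212 -> out-of-order
Step 4: SEND seq=5063 -> in-order
Step 5: SEND seq=5063 -> out-of-order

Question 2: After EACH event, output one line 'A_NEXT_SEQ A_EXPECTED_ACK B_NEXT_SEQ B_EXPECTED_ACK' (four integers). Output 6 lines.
5000 124 124 5000
5063 124 124 5063
5212 124 124 5063
5342 124 124 5063
5342 124 124 5342
5342 124 124 5342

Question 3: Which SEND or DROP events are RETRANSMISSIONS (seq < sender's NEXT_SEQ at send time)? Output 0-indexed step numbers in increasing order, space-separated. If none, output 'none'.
Answer: 4 5

Derivation:
Step 0: SEND seq=0 -> fresh
Step 1: SEND seq=5000 -> fresh
Step 2: DROP seq=5063 -> fresh
Step 3: SEND seq=5212 -> fresh
Step 4: SEND seq=5063 -> retransmit
Step 5: SEND seq=5063 -> retransmit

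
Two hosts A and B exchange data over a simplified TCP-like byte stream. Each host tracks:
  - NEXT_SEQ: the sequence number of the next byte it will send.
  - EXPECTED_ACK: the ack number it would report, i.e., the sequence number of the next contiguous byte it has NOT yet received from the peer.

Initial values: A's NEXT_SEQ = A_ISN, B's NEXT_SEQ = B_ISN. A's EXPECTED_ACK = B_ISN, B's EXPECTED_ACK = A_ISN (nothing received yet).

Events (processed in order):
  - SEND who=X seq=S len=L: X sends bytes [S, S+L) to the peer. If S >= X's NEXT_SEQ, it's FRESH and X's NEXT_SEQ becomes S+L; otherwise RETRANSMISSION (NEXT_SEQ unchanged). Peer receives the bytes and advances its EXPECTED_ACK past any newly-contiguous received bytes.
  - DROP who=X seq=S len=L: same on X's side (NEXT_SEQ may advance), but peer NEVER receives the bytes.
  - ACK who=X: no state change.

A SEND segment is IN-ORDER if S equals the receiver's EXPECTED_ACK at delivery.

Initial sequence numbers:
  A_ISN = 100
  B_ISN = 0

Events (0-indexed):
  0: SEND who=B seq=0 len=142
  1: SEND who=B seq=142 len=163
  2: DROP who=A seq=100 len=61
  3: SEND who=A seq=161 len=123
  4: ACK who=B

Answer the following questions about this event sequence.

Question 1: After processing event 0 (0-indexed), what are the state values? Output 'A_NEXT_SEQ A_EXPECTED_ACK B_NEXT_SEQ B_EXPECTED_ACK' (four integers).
After event 0: A_seq=100 A_ack=142 B_seq=142 B_ack=100

100 142 142 100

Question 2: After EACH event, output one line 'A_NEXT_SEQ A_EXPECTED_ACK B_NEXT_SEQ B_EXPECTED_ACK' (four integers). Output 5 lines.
100 142 142 100
100 305 305 100
161 305 305 100
284 305 305 100
284 305 305 100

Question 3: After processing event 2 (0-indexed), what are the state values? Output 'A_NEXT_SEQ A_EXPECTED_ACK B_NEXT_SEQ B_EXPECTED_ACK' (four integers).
After event 0: A_seq=100 A_ack=142 B_seq=142 B_ack=100
After event 1: A_seq=100 A_ack=305 B_seq=305 B_ack=100
After event 2: A_seq=161 A_ack=305 B_seq=305 B_ack=100

161 305 305 100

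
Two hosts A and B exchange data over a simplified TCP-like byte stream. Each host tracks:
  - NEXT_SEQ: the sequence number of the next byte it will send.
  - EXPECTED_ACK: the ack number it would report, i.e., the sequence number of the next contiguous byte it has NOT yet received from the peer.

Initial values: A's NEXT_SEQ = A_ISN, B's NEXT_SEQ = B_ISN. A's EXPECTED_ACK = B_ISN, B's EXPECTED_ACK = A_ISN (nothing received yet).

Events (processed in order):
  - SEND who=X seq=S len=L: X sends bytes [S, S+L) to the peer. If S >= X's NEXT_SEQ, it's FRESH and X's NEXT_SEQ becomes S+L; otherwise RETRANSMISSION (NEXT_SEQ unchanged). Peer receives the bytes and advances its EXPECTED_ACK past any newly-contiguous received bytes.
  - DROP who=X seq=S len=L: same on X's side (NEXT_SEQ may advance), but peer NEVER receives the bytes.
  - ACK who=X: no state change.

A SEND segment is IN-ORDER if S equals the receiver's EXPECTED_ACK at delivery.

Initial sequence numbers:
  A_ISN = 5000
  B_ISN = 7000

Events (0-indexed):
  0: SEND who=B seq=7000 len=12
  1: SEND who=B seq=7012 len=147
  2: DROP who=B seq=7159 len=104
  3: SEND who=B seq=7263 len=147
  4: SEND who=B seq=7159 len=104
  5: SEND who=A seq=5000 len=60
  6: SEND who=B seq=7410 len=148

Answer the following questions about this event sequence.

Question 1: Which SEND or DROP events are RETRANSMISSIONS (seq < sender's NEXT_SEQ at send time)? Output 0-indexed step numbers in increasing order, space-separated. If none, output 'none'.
Answer: 4

Derivation:
Step 0: SEND seq=7000 -> fresh
Step 1: SEND seq=7012 -> fresh
Step 2: DROP seq=7159 -> fresh
Step 3: SEND seq=7263 -> fresh
Step 4: SEND seq=7159 -> retransmit
Step 5: SEND seq=5000 -> fresh
Step 6: SEND seq=7410 -> fresh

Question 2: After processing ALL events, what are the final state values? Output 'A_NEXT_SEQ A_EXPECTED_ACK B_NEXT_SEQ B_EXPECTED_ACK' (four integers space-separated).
After event 0: A_seq=5000 A_ack=7012 B_seq=7012 B_ack=5000
After event 1: A_seq=5000 A_ack=7159 B_seq=7159 B_ack=5000
After event 2: A_seq=5000 A_ack=7159 B_seq=7263 B_ack=5000
After event 3: A_seq=5000 A_ack=7159 B_seq=7410 B_ack=5000
After event 4: A_seq=5000 A_ack=7410 B_seq=7410 B_ack=5000
After event 5: A_seq=5060 A_ack=7410 B_seq=7410 B_ack=5060
After event 6: A_seq=5060 A_ack=7558 B_seq=7558 B_ack=5060

Answer: 5060 7558 7558 5060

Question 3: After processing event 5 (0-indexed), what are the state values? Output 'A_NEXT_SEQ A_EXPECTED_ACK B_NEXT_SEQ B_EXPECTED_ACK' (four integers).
After event 0: A_seq=5000 A_ack=7012 B_seq=7012 B_ack=5000
After event 1: A_seq=5000 A_ack=7159 B_seq=7159 B_ack=5000
After event 2: A_seq=5000 A_ack=7159 B_seq=7263 B_ack=5000
After event 3: A_seq=5000 A_ack=7159 B_seq=7410 B_ack=5000
After event 4: A_seq=5000 A_ack=7410 B_seq=7410 B_ack=5000
After event 5: A_seq=5060 A_ack=7410 B_seq=7410 B_ack=5060

5060 7410 7410 5060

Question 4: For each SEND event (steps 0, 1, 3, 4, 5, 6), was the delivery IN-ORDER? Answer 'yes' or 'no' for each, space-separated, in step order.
Answer: yes yes no yes yes yes

Derivation:
Step 0: SEND seq=7000 -> in-order
Step 1: SEND seq=7012 -> in-order
Step 3: SEND seq=7263 -> out-of-order
Step 4: SEND seq=7159 -> in-order
Step 5: SEND seq=5000 -> in-order
Step 6: SEND seq=7410 -> in-order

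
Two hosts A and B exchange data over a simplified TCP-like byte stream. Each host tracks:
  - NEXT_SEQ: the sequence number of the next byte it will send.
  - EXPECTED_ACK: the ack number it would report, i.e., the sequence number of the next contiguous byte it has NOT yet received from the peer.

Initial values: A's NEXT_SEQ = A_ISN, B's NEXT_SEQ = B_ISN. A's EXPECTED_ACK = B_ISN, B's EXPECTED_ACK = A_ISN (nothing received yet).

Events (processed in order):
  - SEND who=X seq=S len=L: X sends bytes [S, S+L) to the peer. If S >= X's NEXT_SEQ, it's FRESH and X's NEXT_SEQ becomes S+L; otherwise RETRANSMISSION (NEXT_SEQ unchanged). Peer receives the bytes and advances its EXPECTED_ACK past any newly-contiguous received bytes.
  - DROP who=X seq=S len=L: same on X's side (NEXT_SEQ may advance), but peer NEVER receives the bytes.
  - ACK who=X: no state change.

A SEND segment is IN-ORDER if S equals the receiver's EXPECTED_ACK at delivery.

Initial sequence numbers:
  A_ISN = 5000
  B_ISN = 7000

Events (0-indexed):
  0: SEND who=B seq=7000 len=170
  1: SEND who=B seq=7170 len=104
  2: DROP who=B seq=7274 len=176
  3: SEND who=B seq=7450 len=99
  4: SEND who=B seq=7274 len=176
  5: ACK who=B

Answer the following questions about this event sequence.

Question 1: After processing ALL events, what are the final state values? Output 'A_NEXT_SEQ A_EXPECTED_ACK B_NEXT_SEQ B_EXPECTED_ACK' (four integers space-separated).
After event 0: A_seq=5000 A_ack=7170 B_seq=7170 B_ack=5000
After event 1: A_seq=5000 A_ack=7274 B_seq=7274 B_ack=5000
After event 2: A_seq=5000 A_ack=7274 B_seq=7450 B_ack=5000
After event 3: A_seq=5000 A_ack=7274 B_seq=7549 B_ack=5000
After event 4: A_seq=5000 A_ack=7549 B_seq=7549 B_ack=5000
After event 5: A_seq=5000 A_ack=7549 B_seq=7549 B_ack=5000

Answer: 5000 7549 7549 5000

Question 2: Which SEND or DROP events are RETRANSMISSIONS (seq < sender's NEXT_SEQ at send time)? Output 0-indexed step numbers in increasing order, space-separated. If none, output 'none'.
Answer: 4

Derivation:
Step 0: SEND seq=7000 -> fresh
Step 1: SEND seq=7170 -> fresh
Step 2: DROP seq=7274 -> fresh
Step 3: SEND seq=7450 -> fresh
Step 4: SEND seq=7274 -> retransmit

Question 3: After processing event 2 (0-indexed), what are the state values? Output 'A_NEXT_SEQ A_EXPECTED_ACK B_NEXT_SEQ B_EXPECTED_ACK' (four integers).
After event 0: A_seq=5000 A_ack=7170 B_seq=7170 B_ack=5000
After event 1: A_seq=5000 A_ack=7274 B_seq=7274 B_ack=5000
After event 2: A_seq=5000 A_ack=7274 B_seq=7450 B_ack=5000

5000 7274 7450 5000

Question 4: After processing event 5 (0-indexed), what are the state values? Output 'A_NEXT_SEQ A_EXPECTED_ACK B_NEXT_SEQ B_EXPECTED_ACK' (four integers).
After event 0: A_seq=5000 A_ack=7170 B_seq=7170 B_ack=5000
After event 1: A_seq=5000 A_ack=7274 B_seq=7274 B_ack=5000
After event 2: A_seq=5000 A_ack=7274 B_seq=7450 B_ack=5000
After event 3: A_seq=5000 A_ack=7274 B_seq=7549 B_ack=5000
After event 4: A_seq=5000 A_ack=7549 B_seq=7549 B_ack=5000
After event 5: A_seq=5000 A_ack=7549 B_seq=7549 B_ack=5000

5000 7549 7549 5000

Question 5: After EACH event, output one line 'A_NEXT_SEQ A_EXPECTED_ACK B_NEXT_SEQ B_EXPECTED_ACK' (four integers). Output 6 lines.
5000 7170 7170 5000
5000 7274 7274 5000
5000 7274 7450 5000
5000 7274 7549 5000
5000 7549 7549 5000
5000 7549 7549 5000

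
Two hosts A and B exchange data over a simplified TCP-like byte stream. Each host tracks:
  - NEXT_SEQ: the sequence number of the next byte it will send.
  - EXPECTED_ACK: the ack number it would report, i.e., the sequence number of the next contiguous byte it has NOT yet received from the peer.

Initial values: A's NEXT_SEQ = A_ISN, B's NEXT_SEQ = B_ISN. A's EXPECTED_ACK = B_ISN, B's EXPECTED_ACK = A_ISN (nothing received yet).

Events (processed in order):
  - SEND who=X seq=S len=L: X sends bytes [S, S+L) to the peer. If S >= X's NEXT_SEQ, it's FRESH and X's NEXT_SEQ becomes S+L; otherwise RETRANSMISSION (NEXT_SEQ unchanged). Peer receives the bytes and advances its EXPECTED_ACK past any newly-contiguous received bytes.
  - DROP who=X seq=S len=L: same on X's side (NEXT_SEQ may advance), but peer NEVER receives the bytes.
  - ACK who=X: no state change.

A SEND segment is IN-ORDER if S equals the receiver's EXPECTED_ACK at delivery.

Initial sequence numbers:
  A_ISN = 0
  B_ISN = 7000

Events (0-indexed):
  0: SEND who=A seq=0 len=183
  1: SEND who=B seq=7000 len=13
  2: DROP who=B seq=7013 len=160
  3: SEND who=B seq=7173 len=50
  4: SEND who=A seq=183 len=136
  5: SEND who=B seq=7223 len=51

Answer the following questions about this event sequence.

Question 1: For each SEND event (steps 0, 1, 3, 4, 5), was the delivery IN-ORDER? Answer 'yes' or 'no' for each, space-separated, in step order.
Answer: yes yes no yes no

Derivation:
Step 0: SEND seq=0 -> in-order
Step 1: SEND seq=7000 -> in-order
Step 3: SEND seq=7173 -> out-of-order
Step 4: SEND seq=183 -> in-order
Step 5: SEND seq=7223 -> out-of-order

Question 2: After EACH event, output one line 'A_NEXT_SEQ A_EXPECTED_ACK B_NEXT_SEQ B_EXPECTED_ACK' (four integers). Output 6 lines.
183 7000 7000 183
183 7013 7013 183
183 7013 7173 183
183 7013 7223 183
319 7013 7223 319
319 7013 7274 319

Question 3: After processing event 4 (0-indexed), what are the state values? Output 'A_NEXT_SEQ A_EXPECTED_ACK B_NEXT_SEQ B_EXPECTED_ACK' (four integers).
After event 0: A_seq=183 A_ack=7000 B_seq=7000 B_ack=183
After event 1: A_seq=183 A_ack=7013 B_seq=7013 B_ack=183
After event 2: A_seq=183 A_ack=7013 B_seq=7173 B_ack=183
After event 3: A_seq=183 A_ack=7013 B_seq=7223 B_ack=183
After event 4: A_seq=319 A_ack=7013 B_seq=7223 B_ack=319

319 7013 7223 319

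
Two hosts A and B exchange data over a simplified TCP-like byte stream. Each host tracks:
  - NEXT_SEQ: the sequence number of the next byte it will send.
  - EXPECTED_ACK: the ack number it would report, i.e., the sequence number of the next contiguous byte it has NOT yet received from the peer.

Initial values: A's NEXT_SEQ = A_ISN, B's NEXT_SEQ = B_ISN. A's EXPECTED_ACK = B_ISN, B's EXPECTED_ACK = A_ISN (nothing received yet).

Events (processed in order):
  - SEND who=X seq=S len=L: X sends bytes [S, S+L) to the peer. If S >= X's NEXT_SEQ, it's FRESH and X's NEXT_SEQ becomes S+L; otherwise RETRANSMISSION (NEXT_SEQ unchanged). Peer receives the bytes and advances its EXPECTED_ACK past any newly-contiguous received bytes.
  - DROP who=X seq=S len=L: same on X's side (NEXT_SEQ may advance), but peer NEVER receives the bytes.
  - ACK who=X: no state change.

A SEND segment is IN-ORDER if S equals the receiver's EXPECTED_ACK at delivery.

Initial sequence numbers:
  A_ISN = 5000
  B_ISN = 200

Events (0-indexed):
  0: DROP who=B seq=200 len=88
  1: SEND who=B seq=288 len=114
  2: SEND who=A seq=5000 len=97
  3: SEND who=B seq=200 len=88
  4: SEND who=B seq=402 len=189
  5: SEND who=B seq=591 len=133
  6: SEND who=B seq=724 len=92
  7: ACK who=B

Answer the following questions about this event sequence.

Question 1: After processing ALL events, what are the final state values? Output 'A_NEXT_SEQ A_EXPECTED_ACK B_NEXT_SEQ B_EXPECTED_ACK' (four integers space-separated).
After event 0: A_seq=5000 A_ack=200 B_seq=288 B_ack=5000
After event 1: A_seq=5000 A_ack=200 B_seq=402 B_ack=5000
After event 2: A_seq=5097 A_ack=200 B_seq=402 B_ack=5097
After event 3: A_seq=5097 A_ack=402 B_seq=402 B_ack=5097
After event 4: A_seq=5097 A_ack=591 B_seq=591 B_ack=5097
After event 5: A_seq=5097 A_ack=724 B_seq=724 B_ack=5097
After event 6: A_seq=5097 A_ack=816 B_seq=816 B_ack=5097
After event 7: A_seq=5097 A_ack=816 B_seq=816 B_ack=5097

Answer: 5097 816 816 5097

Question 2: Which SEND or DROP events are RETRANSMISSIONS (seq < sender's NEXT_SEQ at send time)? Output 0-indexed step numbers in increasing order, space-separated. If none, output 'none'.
Answer: 3

Derivation:
Step 0: DROP seq=200 -> fresh
Step 1: SEND seq=288 -> fresh
Step 2: SEND seq=5000 -> fresh
Step 3: SEND seq=200 -> retransmit
Step 4: SEND seq=402 -> fresh
Step 5: SEND seq=591 -> fresh
Step 6: SEND seq=724 -> fresh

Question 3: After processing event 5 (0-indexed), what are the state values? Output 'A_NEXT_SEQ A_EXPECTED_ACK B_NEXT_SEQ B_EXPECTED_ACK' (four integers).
After event 0: A_seq=5000 A_ack=200 B_seq=288 B_ack=5000
After event 1: A_seq=5000 A_ack=200 B_seq=402 B_ack=5000
After event 2: A_seq=5097 A_ack=200 B_seq=402 B_ack=5097
After event 3: A_seq=5097 A_ack=402 B_seq=402 B_ack=5097
After event 4: A_seq=5097 A_ack=591 B_seq=591 B_ack=5097
After event 5: A_seq=5097 A_ack=724 B_seq=724 B_ack=5097

5097 724 724 5097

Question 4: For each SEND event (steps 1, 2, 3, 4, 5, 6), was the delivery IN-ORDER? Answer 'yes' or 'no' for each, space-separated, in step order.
Step 1: SEND seq=288 -> out-of-order
Step 2: SEND seq=5000 -> in-order
Step 3: SEND seq=200 -> in-order
Step 4: SEND seq=402 -> in-order
Step 5: SEND seq=591 -> in-order
Step 6: SEND seq=724 -> in-order

Answer: no yes yes yes yes yes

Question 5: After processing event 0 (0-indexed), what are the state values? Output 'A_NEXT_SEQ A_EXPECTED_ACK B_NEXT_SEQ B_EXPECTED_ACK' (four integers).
After event 0: A_seq=5000 A_ack=200 B_seq=288 B_ack=5000

5000 200 288 5000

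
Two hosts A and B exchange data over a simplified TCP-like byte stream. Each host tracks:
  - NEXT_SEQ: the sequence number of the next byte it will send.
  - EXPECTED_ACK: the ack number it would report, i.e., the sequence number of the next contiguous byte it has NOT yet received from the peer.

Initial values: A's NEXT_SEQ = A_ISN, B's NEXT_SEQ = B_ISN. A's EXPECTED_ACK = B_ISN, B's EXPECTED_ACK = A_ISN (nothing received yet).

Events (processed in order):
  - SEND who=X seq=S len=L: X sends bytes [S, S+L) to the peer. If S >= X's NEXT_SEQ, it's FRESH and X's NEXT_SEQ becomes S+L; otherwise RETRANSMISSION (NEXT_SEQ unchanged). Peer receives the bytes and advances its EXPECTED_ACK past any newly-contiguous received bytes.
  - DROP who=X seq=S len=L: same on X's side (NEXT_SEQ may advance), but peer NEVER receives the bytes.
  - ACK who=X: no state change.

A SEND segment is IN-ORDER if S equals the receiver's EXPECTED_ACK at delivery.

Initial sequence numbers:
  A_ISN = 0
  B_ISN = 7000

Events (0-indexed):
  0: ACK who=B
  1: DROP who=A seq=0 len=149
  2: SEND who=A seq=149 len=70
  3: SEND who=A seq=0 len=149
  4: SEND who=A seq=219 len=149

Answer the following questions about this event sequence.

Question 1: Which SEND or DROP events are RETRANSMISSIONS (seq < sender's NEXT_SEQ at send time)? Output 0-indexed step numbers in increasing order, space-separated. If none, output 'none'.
Answer: 3

Derivation:
Step 1: DROP seq=0 -> fresh
Step 2: SEND seq=149 -> fresh
Step 3: SEND seq=0 -> retransmit
Step 4: SEND seq=219 -> fresh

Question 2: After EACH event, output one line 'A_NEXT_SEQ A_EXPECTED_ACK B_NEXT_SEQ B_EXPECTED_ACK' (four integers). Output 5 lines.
0 7000 7000 0
149 7000 7000 0
219 7000 7000 0
219 7000 7000 219
368 7000 7000 368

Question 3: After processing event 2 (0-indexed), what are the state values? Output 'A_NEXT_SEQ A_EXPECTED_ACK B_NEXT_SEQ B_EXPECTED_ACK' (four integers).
After event 0: A_seq=0 A_ack=7000 B_seq=7000 B_ack=0
After event 1: A_seq=149 A_ack=7000 B_seq=7000 B_ack=0
After event 2: A_seq=219 A_ack=7000 B_seq=7000 B_ack=0

219 7000 7000 0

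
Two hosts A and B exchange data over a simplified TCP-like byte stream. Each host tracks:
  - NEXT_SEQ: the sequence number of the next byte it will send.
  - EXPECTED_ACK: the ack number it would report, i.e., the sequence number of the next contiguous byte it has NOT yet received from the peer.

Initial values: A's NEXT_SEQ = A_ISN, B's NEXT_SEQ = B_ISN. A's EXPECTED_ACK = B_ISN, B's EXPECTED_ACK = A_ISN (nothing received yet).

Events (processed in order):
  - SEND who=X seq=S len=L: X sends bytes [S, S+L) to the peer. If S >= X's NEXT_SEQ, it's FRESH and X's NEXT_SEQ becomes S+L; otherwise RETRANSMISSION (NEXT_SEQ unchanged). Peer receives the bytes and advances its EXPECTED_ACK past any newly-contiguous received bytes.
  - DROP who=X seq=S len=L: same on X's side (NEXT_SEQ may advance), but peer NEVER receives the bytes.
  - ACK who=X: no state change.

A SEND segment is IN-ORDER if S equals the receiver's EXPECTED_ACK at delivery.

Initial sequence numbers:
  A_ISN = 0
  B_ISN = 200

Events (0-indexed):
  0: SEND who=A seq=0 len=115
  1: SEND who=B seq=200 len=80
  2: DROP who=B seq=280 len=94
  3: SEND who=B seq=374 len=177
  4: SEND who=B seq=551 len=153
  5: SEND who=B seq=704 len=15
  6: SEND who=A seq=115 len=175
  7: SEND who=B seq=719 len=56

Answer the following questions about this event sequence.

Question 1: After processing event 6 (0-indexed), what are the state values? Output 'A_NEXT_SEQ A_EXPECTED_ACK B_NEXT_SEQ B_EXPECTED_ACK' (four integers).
After event 0: A_seq=115 A_ack=200 B_seq=200 B_ack=115
After event 1: A_seq=115 A_ack=280 B_seq=280 B_ack=115
After event 2: A_seq=115 A_ack=280 B_seq=374 B_ack=115
After event 3: A_seq=115 A_ack=280 B_seq=551 B_ack=115
After event 4: A_seq=115 A_ack=280 B_seq=704 B_ack=115
After event 5: A_seq=115 A_ack=280 B_seq=719 B_ack=115
After event 6: A_seq=290 A_ack=280 B_seq=719 B_ack=290

290 280 719 290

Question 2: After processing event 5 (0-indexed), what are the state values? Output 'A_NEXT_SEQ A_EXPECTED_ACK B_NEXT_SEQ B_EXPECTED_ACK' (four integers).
After event 0: A_seq=115 A_ack=200 B_seq=200 B_ack=115
After event 1: A_seq=115 A_ack=280 B_seq=280 B_ack=115
After event 2: A_seq=115 A_ack=280 B_seq=374 B_ack=115
After event 3: A_seq=115 A_ack=280 B_seq=551 B_ack=115
After event 4: A_seq=115 A_ack=280 B_seq=704 B_ack=115
After event 5: A_seq=115 A_ack=280 B_seq=719 B_ack=115

115 280 719 115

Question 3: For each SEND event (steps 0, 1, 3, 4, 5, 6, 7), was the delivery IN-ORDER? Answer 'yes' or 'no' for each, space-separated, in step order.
Step 0: SEND seq=0 -> in-order
Step 1: SEND seq=200 -> in-order
Step 3: SEND seq=374 -> out-of-order
Step 4: SEND seq=551 -> out-of-order
Step 5: SEND seq=704 -> out-of-order
Step 6: SEND seq=115 -> in-order
Step 7: SEND seq=719 -> out-of-order

Answer: yes yes no no no yes no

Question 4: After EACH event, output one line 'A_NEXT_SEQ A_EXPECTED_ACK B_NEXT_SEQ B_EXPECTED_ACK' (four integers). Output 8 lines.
115 200 200 115
115 280 280 115
115 280 374 115
115 280 551 115
115 280 704 115
115 280 719 115
290 280 719 290
290 280 775 290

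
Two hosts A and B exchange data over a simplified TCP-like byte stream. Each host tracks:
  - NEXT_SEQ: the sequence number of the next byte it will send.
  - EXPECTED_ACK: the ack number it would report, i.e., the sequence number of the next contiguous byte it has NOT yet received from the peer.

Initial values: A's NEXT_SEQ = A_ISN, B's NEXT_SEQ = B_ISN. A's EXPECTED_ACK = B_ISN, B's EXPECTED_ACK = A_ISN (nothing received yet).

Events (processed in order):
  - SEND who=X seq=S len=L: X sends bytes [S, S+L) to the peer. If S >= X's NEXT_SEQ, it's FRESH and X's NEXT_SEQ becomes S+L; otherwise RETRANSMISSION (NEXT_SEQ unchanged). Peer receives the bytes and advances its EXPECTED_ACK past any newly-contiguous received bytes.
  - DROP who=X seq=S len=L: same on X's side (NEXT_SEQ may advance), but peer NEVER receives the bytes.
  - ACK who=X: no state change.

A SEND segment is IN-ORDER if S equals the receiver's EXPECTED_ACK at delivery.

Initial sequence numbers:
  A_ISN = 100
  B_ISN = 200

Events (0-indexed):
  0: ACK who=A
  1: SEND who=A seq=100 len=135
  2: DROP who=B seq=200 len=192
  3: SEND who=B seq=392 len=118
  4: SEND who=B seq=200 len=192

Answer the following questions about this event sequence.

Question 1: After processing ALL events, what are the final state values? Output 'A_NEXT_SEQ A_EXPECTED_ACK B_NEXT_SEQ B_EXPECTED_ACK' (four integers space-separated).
Answer: 235 510 510 235

Derivation:
After event 0: A_seq=100 A_ack=200 B_seq=200 B_ack=100
After event 1: A_seq=235 A_ack=200 B_seq=200 B_ack=235
After event 2: A_seq=235 A_ack=200 B_seq=392 B_ack=235
After event 3: A_seq=235 A_ack=200 B_seq=510 B_ack=235
After event 4: A_seq=235 A_ack=510 B_seq=510 B_ack=235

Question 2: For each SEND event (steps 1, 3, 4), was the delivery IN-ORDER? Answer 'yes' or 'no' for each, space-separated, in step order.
Answer: yes no yes

Derivation:
Step 1: SEND seq=100 -> in-order
Step 3: SEND seq=392 -> out-of-order
Step 4: SEND seq=200 -> in-order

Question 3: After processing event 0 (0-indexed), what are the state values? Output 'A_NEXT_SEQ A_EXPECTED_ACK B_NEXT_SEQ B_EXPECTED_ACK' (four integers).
After event 0: A_seq=100 A_ack=200 B_seq=200 B_ack=100

100 200 200 100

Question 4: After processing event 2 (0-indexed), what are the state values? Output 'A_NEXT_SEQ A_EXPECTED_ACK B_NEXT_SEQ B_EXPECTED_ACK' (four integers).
After event 0: A_seq=100 A_ack=200 B_seq=200 B_ack=100
After event 1: A_seq=235 A_ack=200 B_seq=200 B_ack=235
After event 2: A_seq=235 A_ack=200 B_seq=392 B_ack=235

235 200 392 235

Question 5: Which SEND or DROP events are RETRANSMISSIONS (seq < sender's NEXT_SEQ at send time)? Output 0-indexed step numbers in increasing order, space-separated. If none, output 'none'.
Step 1: SEND seq=100 -> fresh
Step 2: DROP seq=200 -> fresh
Step 3: SEND seq=392 -> fresh
Step 4: SEND seq=200 -> retransmit

Answer: 4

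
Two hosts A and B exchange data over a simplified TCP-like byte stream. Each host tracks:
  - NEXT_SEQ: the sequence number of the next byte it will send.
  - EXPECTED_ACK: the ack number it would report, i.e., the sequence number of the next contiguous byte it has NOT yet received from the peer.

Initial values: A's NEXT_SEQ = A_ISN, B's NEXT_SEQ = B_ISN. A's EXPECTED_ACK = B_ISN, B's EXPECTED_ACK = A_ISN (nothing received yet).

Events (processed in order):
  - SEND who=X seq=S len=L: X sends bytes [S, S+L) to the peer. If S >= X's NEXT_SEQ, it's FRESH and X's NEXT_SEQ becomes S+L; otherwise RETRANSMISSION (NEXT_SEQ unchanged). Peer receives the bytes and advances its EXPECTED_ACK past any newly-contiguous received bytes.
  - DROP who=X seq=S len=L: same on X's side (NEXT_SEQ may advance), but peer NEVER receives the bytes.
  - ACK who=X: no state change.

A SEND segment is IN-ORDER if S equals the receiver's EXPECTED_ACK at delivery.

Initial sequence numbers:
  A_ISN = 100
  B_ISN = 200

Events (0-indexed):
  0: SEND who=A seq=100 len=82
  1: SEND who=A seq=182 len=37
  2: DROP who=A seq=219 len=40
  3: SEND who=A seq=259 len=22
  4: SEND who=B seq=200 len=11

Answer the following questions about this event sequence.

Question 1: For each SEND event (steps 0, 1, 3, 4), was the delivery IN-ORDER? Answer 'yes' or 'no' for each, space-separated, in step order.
Answer: yes yes no yes

Derivation:
Step 0: SEND seq=100 -> in-order
Step 1: SEND seq=182 -> in-order
Step 3: SEND seq=259 -> out-of-order
Step 4: SEND seq=200 -> in-order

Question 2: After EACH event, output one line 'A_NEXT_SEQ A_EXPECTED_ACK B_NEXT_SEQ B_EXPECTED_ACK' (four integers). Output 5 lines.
182 200 200 182
219 200 200 219
259 200 200 219
281 200 200 219
281 211 211 219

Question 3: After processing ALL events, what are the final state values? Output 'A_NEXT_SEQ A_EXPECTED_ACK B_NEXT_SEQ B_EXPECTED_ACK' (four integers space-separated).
After event 0: A_seq=182 A_ack=200 B_seq=200 B_ack=182
After event 1: A_seq=219 A_ack=200 B_seq=200 B_ack=219
After event 2: A_seq=259 A_ack=200 B_seq=200 B_ack=219
After event 3: A_seq=281 A_ack=200 B_seq=200 B_ack=219
After event 4: A_seq=281 A_ack=211 B_seq=211 B_ack=219

Answer: 281 211 211 219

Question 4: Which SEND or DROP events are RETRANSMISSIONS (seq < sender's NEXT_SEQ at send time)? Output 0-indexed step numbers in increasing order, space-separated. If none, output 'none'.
Step 0: SEND seq=100 -> fresh
Step 1: SEND seq=182 -> fresh
Step 2: DROP seq=219 -> fresh
Step 3: SEND seq=259 -> fresh
Step 4: SEND seq=200 -> fresh

Answer: none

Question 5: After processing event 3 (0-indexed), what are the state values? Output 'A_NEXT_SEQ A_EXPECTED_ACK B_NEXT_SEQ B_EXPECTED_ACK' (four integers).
After event 0: A_seq=182 A_ack=200 B_seq=200 B_ack=182
After event 1: A_seq=219 A_ack=200 B_seq=200 B_ack=219
After event 2: A_seq=259 A_ack=200 B_seq=200 B_ack=219
After event 3: A_seq=281 A_ack=200 B_seq=200 B_ack=219

281 200 200 219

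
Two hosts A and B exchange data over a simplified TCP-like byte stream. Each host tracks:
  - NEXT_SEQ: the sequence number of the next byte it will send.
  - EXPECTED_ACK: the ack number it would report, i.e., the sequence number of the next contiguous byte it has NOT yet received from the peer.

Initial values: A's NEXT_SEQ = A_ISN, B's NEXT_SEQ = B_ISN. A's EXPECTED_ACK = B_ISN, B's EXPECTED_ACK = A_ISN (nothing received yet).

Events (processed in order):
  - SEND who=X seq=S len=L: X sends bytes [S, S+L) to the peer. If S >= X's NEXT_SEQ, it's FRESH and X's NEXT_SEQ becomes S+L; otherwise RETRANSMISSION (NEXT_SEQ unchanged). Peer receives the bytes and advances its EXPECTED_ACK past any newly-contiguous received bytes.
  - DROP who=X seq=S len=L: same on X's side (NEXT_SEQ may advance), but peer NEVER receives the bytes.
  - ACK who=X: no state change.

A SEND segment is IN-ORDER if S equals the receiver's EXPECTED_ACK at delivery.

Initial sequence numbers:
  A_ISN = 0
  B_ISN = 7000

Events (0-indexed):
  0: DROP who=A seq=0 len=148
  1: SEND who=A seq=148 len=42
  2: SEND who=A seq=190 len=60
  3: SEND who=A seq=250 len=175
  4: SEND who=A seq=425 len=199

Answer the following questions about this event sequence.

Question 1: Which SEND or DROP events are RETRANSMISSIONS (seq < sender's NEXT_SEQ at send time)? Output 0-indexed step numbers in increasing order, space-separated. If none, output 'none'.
Answer: none

Derivation:
Step 0: DROP seq=0 -> fresh
Step 1: SEND seq=148 -> fresh
Step 2: SEND seq=190 -> fresh
Step 3: SEND seq=250 -> fresh
Step 4: SEND seq=425 -> fresh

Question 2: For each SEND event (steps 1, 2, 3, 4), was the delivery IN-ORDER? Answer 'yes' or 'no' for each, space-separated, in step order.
Step 1: SEND seq=148 -> out-of-order
Step 2: SEND seq=190 -> out-of-order
Step 3: SEND seq=250 -> out-of-order
Step 4: SEND seq=425 -> out-of-order

Answer: no no no no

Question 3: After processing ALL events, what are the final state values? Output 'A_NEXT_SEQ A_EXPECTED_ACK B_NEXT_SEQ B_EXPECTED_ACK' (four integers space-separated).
Answer: 624 7000 7000 0

Derivation:
After event 0: A_seq=148 A_ack=7000 B_seq=7000 B_ack=0
After event 1: A_seq=190 A_ack=7000 B_seq=7000 B_ack=0
After event 2: A_seq=250 A_ack=7000 B_seq=7000 B_ack=0
After event 3: A_seq=425 A_ack=7000 B_seq=7000 B_ack=0
After event 4: A_seq=624 A_ack=7000 B_seq=7000 B_ack=0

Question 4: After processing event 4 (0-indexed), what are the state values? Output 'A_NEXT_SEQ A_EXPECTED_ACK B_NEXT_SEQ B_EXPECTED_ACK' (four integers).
After event 0: A_seq=148 A_ack=7000 B_seq=7000 B_ack=0
After event 1: A_seq=190 A_ack=7000 B_seq=7000 B_ack=0
After event 2: A_seq=250 A_ack=7000 B_seq=7000 B_ack=0
After event 3: A_seq=425 A_ack=7000 B_seq=7000 B_ack=0
After event 4: A_seq=624 A_ack=7000 B_seq=7000 B_ack=0

624 7000 7000 0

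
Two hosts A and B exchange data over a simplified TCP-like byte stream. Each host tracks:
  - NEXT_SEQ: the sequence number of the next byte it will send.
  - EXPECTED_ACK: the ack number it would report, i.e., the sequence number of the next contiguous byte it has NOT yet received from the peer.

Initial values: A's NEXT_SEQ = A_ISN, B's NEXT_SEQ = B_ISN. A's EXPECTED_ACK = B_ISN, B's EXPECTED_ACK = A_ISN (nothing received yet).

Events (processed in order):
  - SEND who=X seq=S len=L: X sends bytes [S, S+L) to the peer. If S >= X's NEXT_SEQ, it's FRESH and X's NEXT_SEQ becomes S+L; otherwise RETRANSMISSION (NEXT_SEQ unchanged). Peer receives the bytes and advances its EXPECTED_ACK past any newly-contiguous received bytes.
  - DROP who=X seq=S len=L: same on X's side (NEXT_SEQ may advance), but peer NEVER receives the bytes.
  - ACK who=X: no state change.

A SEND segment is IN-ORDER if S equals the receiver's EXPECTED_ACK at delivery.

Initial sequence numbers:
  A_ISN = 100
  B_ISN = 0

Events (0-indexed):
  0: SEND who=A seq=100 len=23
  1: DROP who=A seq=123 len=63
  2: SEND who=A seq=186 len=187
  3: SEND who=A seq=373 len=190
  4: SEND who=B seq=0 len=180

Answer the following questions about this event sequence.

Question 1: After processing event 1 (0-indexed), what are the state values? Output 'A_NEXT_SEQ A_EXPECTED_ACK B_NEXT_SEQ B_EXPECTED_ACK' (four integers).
After event 0: A_seq=123 A_ack=0 B_seq=0 B_ack=123
After event 1: A_seq=186 A_ack=0 B_seq=0 B_ack=123

186 0 0 123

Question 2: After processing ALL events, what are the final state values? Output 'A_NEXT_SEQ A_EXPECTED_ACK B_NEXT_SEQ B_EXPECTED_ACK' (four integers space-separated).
Answer: 563 180 180 123

Derivation:
After event 0: A_seq=123 A_ack=0 B_seq=0 B_ack=123
After event 1: A_seq=186 A_ack=0 B_seq=0 B_ack=123
After event 2: A_seq=373 A_ack=0 B_seq=0 B_ack=123
After event 3: A_seq=563 A_ack=0 B_seq=0 B_ack=123
After event 4: A_seq=563 A_ack=180 B_seq=180 B_ack=123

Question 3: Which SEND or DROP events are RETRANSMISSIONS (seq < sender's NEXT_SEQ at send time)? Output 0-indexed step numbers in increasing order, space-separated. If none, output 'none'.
Answer: none

Derivation:
Step 0: SEND seq=100 -> fresh
Step 1: DROP seq=123 -> fresh
Step 2: SEND seq=186 -> fresh
Step 3: SEND seq=373 -> fresh
Step 4: SEND seq=0 -> fresh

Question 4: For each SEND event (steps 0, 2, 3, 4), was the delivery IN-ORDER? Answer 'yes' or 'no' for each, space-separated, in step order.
Answer: yes no no yes

Derivation:
Step 0: SEND seq=100 -> in-order
Step 2: SEND seq=186 -> out-of-order
Step 3: SEND seq=373 -> out-of-order
Step 4: SEND seq=0 -> in-order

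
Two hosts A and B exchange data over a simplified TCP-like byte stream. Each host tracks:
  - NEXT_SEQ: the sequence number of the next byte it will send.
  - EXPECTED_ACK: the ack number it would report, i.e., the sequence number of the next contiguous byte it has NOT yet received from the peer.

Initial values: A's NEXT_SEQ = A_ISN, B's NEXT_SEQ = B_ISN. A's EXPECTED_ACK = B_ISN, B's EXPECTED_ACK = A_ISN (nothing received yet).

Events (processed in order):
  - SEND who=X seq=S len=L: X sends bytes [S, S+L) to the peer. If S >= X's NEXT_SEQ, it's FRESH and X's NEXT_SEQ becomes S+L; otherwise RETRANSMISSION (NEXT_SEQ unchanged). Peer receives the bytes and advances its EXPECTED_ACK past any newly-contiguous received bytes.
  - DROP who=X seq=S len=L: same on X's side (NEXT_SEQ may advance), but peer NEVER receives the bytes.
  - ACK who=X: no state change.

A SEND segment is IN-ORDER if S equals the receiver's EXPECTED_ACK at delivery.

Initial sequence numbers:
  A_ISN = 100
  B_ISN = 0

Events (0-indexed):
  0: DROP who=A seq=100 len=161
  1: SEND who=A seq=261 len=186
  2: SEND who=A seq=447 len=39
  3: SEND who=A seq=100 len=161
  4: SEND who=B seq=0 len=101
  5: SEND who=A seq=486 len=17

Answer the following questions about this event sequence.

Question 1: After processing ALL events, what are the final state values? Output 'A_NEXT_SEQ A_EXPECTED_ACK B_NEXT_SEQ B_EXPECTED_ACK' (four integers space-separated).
After event 0: A_seq=261 A_ack=0 B_seq=0 B_ack=100
After event 1: A_seq=447 A_ack=0 B_seq=0 B_ack=100
After event 2: A_seq=486 A_ack=0 B_seq=0 B_ack=100
After event 3: A_seq=486 A_ack=0 B_seq=0 B_ack=486
After event 4: A_seq=486 A_ack=101 B_seq=101 B_ack=486
After event 5: A_seq=503 A_ack=101 B_seq=101 B_ack=503

Answer: 503 101 101 503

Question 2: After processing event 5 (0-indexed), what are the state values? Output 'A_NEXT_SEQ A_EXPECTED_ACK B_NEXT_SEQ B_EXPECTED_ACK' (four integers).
After event 0: A_seq=261 A_ack=0 B_seq=0 B_ack=100
After event 1: A_seq=447 A_ack=0 B_seq=0 B_ack=100
After event 2: A_seq=486 A_ack=0 B_seq=0 B_ack=100
After event 3: A_seq=486 A_ack=0 B_seq=0 B_ack=486
After event 4: A_seq=486 A_ack=101 B_seq=101 B_ack=486
After event 5: A_seq=503 A_ack=101 B_seq=101 B_ack=503

503 101 101 503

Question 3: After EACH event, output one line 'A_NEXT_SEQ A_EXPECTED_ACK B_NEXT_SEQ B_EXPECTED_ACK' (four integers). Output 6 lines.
261 0 0 100
447 0 0 100
486 0 0 100
486 0 0 486
486 101 101 486
503 101 101 503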